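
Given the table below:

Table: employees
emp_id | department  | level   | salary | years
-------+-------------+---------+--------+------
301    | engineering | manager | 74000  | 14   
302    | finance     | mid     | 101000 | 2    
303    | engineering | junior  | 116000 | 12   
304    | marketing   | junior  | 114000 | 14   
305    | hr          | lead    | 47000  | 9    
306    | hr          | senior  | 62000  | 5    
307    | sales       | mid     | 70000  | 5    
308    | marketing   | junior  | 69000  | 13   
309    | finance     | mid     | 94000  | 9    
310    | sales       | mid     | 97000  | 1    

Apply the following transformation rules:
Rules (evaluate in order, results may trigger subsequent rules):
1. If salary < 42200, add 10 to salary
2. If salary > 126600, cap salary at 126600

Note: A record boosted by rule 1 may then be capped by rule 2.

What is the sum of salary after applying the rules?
844000

Step 1: Apply rule 1 to records with salary < 42200
  - 0 records get bonus of 10
  - Of these, 0 records then exceed 126600 and get capped
Step 2: Apply rule 2 to records with salary > 126600
  - 0 records (original) are capped
Step 3: Calculate final sum = 844000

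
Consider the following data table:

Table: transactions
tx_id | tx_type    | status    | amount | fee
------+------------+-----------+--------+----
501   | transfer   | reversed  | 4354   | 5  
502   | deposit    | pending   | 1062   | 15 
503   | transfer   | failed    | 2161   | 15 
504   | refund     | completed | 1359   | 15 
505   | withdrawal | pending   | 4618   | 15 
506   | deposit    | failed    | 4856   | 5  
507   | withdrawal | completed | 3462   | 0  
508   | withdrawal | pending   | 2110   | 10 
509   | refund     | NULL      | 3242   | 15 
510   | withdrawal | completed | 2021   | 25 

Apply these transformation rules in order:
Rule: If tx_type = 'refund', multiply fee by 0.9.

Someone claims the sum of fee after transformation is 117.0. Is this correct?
Yes, the result is correct.

Step 1: Calculate the correct sum after transformation
Step 2: Apply multiplier 0.9 to records where tx_type = 'refund'
Step 3: Correct result = 117.0
Step 4: Claimed result = 117.0
Step 5: 117.0 = 117.0 ✓
Conclusion: The claimed result is correct.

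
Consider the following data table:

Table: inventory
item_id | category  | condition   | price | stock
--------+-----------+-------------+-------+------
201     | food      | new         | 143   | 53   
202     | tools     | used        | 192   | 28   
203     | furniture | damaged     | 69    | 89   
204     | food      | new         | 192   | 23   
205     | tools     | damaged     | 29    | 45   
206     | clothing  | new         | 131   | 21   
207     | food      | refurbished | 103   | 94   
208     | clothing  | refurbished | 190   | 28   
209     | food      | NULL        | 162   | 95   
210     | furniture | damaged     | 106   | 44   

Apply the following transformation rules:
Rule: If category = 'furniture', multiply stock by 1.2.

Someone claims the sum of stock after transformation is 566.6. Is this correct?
No, the correct result is 546.6.

Step 1: Calculate the correct sum after transformation
Step 2: Apply multiplier 1.2 to records where category = 'furniture'
Step 3: Correct result = 546.6
Step 4: Claimed result = 566.6
Step 5: 546.6 ≠ 566.6
Conclusion: The claimed result is incorrect. The correct answer is 546.6.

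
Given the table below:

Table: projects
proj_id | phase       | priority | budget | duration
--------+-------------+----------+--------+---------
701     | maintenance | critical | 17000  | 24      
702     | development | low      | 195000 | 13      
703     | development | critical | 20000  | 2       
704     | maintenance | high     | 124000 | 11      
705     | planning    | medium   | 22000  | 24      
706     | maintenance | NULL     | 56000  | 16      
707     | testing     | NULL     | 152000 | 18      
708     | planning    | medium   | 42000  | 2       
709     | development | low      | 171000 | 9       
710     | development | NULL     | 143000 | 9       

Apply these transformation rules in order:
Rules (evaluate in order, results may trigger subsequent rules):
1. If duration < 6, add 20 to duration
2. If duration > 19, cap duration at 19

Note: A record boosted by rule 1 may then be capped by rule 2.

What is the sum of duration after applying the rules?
152

Step 1: Apply rule 1 to records with duration < 6
  - 2 records get bonus of 20
  - Of these, 2 records then exceed 19 and get capped
Step 2: Apply rule 2 to records with duration > 19
  - 2 records (original) are capped
Step 3: Calculate final sum = 152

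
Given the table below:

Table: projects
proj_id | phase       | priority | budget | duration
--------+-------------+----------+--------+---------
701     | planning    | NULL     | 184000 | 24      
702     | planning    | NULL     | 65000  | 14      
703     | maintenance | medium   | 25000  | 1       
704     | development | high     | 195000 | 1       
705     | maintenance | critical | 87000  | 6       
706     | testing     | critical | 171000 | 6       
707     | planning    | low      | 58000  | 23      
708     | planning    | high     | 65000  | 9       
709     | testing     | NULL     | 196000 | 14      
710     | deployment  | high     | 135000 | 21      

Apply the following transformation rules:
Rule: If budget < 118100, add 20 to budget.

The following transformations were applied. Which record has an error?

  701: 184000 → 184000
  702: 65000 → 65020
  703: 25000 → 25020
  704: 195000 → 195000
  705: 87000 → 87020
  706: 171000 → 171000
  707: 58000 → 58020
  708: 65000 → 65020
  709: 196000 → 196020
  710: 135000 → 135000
Record 709 has an error. The correct transformed value should be 196000, not 196020.

Step 1: Check each record against the rule
Step 2: Record 709 has budget = 196000
Step 3: Since 196000 >= 118100, the bonus should not have been applied
Step 4: Correct value = 196000, but claimed value = 196020
Conclusion: Record 709 has the error.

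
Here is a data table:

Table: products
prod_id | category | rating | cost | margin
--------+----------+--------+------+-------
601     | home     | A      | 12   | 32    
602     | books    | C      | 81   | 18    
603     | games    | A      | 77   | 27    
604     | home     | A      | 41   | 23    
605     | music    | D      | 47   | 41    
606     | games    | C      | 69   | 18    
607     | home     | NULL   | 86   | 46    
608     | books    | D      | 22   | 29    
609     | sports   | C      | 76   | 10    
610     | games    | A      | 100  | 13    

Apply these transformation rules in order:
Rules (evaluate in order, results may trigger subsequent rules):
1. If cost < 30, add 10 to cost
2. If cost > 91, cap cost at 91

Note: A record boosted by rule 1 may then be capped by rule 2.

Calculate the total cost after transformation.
622

Step 1: Apply rule 1 to records with cost < 30
  - 2 records get bonus of 10
  - Of these, 0 records then exceed 91 and get capped
Step 2: Apply rule 2 to records with cost > 91
  - 1 records (original) are capped
Step 3: Calculate final sum = 622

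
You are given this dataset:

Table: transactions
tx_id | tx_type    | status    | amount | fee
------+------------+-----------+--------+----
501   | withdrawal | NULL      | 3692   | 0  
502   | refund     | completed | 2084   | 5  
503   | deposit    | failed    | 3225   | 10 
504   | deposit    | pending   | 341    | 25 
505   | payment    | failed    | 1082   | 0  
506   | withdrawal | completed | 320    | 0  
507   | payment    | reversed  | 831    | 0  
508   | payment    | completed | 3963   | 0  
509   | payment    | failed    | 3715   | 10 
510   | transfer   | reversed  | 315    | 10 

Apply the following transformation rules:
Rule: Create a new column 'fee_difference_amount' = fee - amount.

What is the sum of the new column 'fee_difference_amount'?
-19508

Step 1: For each record, compute fee - amount
Example calculations:
  0 - 3692 = -3692
  5 - 2084 = -2079
  10 - 3225 = -3215
  ...
Step 2: Sum all derived values
Step 3: Total = -19508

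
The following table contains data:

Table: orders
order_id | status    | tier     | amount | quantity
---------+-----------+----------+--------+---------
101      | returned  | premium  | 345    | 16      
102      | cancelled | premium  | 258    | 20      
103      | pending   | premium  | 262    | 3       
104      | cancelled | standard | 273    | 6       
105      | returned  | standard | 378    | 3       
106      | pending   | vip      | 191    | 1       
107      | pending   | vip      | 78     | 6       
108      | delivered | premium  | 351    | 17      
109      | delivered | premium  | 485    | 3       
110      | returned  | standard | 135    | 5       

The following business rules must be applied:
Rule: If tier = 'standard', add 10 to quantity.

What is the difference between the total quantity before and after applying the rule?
30

Step 1: Original sum of quantity = 80
Step 2: 3 records have tier = 'standard'
Step 3: Each affected record changes by 10
Step 4: Total change = 3 × 10 = 30
Step 5: New sum = 80 + 30 = 110
Step 6: Difference = |110 - 80| = 30
        (Sum increased by 30)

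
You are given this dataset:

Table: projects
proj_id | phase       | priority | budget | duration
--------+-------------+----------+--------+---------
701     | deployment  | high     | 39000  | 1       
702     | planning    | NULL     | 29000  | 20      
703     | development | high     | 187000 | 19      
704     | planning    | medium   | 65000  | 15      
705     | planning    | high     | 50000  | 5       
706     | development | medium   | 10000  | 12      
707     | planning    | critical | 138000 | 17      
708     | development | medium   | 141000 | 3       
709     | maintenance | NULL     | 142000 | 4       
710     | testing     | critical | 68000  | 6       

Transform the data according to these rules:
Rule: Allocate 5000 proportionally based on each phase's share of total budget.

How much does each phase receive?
deployment: 224.4, development: 1944.76, maintenance: 817.03, planning: 1622.55, testing: 391.25

Step 1: Calculate total budget = 869000
Step 2: Calculate each phase's proportion:
  deployment: 39000/869000 = 4.49% → 224.4
  development: 338000/869000 = 38.90% → 1944.76
  maintenance: 142000/869000 = 16.34% → 817.03
  planning: 282000/869000 = 32.45% → 1622.55
  testing: 68000/869000 = 7.83% → 391.25
Step 3: Verify: sum of allocations ≈ 5000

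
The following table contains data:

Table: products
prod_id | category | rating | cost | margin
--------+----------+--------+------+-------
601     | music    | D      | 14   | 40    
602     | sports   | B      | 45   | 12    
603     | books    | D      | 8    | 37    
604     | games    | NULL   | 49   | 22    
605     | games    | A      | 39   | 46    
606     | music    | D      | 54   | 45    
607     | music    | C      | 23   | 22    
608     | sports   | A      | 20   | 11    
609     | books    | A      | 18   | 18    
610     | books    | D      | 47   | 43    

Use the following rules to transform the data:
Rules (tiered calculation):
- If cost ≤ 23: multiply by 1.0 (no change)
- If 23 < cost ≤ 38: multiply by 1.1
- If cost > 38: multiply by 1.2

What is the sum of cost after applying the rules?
363.8

Step 1: Tier 1 (cost ≤ 23): 5 records, sum = 83 × 1.0 = 83.0
Step 2: Tier 2 (23 < cost ≤ 38): 0 records, sum = 0 × 1.1 = 0.0
Step 3: Tier 3 (cost > 38): 5 records, sum = 234 × 1.2 = 280.8
Step 4: Final sum = 83.0 + 0.0 + 280.8 = 363.8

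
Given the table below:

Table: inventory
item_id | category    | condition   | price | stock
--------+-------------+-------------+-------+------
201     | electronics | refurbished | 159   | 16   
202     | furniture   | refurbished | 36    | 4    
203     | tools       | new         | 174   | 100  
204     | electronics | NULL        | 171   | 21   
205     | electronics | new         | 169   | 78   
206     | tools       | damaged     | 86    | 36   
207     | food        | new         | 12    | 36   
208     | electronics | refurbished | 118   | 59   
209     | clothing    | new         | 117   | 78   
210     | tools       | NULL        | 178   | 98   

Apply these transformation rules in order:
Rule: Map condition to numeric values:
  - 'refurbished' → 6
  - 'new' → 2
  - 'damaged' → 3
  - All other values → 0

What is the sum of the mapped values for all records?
29

Step 1: Apply mapping to each record
Step 2: Count by status:
  'refurbished': 3 records × 6 = 18
  'new': 4 records × 2 = 8
  'damaged': 1 records × 3 = 3
Step 3: Sum all mapped values = 29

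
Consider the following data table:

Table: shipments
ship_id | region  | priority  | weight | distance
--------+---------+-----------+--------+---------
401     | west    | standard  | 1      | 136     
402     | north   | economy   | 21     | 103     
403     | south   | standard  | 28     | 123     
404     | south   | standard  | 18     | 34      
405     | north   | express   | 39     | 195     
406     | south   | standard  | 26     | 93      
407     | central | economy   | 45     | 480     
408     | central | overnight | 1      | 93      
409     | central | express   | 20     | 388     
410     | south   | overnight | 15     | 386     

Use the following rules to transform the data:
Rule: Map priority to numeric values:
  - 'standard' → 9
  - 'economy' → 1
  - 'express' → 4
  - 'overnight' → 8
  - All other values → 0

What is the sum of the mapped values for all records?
62

Step 1: Apply mapping to each record
Step 2: Count by status:
  'standard': 4 records × 9 = 36
  'economy': 2 records × 1 = 2
  'express': 2 records × 4 = 8
  'overnight': 2 records × 8 = 16
Step 3: Sum all mapped values = 62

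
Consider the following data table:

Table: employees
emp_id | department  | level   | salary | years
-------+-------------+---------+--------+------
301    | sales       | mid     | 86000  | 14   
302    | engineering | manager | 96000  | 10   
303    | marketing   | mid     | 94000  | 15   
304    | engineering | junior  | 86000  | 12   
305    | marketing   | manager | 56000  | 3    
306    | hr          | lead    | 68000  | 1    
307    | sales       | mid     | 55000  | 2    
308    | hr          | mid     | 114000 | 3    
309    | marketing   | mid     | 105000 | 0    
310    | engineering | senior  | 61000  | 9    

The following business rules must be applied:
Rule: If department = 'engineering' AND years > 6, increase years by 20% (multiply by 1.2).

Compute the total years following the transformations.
75.2

Step 1: Find records where department = 'engineering' AND years > 6
Step 2: 3 records match, summing to 31
Step 3: After multiplier: 31 × 1.2 = 37.2
Step 4: Unaffected records sum: 38
Step 5: Final sum = 37.2 + 38 = 75.2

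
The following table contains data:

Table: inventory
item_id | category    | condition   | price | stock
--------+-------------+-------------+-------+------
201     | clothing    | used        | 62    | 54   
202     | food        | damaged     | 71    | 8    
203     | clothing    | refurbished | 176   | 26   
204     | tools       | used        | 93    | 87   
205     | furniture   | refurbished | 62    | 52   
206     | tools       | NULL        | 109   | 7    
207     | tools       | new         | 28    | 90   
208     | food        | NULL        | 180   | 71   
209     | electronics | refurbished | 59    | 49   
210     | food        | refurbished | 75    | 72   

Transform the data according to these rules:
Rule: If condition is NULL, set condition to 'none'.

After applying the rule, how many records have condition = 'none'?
2

Step 1: Count records where condition IS NULL
Step 2: Found 2 records with NULL condition
Step 3: These records will have condition set to 'none'
Step 4: Records already having condition = 'none': 0
Step 5: Answer: 2 + 0 = 2 records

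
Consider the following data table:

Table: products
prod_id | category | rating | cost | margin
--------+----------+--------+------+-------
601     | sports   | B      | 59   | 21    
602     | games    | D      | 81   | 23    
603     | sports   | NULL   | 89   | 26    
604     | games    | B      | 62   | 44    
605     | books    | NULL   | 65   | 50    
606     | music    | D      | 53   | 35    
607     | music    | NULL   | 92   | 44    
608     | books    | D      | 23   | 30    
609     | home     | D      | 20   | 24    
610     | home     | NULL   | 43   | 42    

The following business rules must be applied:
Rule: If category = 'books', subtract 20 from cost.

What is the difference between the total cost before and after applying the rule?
40

Step 1: Original sum of cost = 587
Step 2: 2 records have category = 'books'
Step 3: Each affected record changes by -20
Step 4: Total change = 2 × -20 = -40
Step 5: New sum = 587 + -40 = 547
Step 6: Difference = |547 - 587| = 40
        (Sum decreased by 40)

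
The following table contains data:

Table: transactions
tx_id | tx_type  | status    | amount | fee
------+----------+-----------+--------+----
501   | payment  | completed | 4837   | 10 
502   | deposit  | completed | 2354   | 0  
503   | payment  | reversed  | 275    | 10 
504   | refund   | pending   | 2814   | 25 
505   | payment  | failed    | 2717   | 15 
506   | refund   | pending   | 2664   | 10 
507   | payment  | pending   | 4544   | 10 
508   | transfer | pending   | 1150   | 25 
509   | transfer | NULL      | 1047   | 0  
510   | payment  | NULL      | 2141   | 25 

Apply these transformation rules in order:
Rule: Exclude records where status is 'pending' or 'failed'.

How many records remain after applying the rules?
5

Step 1: Count records to exclude
  - 4 (pending) + 1 (failed) = 5 records
Step 2: Total records: 10
Step 3: Remaining = 10 - 5 = 5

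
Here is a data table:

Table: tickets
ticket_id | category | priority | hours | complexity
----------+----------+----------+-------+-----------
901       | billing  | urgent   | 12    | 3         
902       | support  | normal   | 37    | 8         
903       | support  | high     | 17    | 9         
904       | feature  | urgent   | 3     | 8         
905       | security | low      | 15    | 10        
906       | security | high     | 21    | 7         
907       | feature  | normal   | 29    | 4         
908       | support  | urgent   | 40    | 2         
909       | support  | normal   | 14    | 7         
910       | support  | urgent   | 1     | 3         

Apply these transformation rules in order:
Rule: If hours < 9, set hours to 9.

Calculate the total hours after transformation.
203

Step 1: 2 records have hours < 9
Step 2: These records originally summed to 4
Step 3: After setting to minimum: 2 × 9 = 18
Step 4: Unaffected records sum: 185
Step 5: Final sum = 18 + 185 = 203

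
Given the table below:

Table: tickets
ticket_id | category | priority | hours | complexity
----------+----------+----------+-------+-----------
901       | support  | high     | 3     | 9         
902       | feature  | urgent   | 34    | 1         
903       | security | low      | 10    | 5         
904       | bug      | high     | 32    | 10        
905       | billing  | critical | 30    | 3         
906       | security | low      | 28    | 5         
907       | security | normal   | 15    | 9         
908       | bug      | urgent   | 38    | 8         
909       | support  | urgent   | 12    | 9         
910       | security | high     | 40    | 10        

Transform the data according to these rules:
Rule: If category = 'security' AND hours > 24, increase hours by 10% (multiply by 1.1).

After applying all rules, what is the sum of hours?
248.8

Step 1: Find records where category = 'security' AND hours > 24
Step 2: 2 records match, summing to 68
Step 3: After multiplier: 68 × 1.1 = 74.8
Step 4: Unaffected records sum: 174
Step 5: Final sum = 74.8 + 174 = 248.8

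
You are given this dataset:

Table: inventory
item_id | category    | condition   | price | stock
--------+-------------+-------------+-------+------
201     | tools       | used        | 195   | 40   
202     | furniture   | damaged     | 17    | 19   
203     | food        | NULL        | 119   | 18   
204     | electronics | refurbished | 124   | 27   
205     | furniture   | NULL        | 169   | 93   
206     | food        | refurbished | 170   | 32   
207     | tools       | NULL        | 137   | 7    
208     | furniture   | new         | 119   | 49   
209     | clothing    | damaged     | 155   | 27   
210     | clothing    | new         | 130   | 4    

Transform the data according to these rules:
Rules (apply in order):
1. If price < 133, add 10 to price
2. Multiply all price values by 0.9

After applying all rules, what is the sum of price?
1246.5

Step 1: Apply Rule 1 - Add 10 to records with price < 133
  - 5 records affected: 509 + (5 × 10) = 559
  - Unaffected records: 826
  - Sum after Rule 1: 1385
Step 2: Apply Rule 2 - Multiply all by 0.9
  - 1385 × 0.9 = 1246.5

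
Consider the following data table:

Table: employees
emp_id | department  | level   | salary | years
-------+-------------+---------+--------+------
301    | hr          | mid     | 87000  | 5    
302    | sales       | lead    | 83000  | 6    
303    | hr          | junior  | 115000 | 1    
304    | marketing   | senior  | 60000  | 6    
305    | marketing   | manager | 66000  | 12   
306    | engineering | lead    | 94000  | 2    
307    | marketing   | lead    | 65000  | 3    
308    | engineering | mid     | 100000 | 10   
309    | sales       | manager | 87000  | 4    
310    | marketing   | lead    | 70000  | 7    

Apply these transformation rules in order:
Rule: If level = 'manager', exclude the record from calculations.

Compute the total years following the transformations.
40

Step 1: Identify records where level = 'manager'
Step 2: The excluded records sum to 16
Step 3: Original total years = 56
Step 4: Remaining total = 56 - 16 = 40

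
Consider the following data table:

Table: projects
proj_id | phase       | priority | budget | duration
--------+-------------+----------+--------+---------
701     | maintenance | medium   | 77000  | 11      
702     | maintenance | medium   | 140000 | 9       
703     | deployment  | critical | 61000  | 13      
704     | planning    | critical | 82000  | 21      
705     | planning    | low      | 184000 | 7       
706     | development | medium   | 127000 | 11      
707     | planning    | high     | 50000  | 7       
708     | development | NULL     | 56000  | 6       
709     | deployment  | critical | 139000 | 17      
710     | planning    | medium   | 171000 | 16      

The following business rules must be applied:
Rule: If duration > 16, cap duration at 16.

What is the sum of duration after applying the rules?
112

Step 1: 2 records have duration > 16
Step 2: These records originally summed to 38
Step 3: After capping: 2 × 16 = 32
Step 4: Unaffected records sum: 80
Step 5: Final sum = 32 + 80 = 112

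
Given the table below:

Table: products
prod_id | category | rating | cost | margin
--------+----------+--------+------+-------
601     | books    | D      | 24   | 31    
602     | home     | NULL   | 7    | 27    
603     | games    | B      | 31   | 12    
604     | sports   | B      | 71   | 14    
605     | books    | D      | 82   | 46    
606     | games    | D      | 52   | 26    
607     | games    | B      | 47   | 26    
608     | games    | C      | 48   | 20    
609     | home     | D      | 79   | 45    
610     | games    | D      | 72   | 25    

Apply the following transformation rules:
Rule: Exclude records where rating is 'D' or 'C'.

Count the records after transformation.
4

Step 1: Count records to exclude
  - 5 (D) + 1 (C) = 6 records
Step 2: Total records: 10
Step 3: Remaining = 10 - 6 = 4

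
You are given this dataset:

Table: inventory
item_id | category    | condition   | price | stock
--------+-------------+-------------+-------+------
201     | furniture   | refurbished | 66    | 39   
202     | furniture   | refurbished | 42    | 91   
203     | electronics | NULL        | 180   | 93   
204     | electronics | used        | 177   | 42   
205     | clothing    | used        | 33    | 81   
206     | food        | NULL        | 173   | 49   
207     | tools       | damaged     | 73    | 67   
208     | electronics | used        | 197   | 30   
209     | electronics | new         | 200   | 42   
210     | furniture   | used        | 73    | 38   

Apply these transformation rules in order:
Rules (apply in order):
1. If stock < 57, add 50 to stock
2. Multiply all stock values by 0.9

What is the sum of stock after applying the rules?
784.8

Step 1: Apply Rule 1 - Add 50 to records with stock < 57
  - 6 records affected: 240 + (6 × 50) = 540
  - Unaffected records: 332
  - Sum after Rule 1: 872
Step 2: Apply Rule 2 - Multiply all by 0.9
  - 872 × 0.9 = 784.8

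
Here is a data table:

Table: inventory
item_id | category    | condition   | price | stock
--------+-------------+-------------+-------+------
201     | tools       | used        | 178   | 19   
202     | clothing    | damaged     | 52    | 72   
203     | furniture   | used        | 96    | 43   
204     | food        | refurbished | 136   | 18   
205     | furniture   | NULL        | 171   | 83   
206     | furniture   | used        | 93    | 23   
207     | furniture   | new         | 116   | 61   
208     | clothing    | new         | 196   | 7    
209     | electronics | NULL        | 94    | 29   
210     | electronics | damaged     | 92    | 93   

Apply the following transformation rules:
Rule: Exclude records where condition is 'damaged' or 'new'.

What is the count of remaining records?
6

Step 1: Count records to exclude
  - 2 (damaged) + 2 (new) = 4 records
Step 2: Total records: 10
Step 3: Remaining = 10 - 4 = 6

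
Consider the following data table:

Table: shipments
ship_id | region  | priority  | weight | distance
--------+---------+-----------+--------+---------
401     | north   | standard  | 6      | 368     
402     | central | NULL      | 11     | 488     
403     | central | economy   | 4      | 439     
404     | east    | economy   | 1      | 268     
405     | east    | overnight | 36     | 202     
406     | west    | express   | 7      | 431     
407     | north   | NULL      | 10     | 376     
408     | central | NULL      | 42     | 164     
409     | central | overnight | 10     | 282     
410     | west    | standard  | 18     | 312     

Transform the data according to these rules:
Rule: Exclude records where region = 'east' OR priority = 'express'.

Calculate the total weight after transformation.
101

Step 1: Find records where region = 'east' OR priority = 'express'
Step 2: 3 records match, summing to 44
Step 3: Original sum: 145
Step 4: Remaining sum = 145 - 44 = 101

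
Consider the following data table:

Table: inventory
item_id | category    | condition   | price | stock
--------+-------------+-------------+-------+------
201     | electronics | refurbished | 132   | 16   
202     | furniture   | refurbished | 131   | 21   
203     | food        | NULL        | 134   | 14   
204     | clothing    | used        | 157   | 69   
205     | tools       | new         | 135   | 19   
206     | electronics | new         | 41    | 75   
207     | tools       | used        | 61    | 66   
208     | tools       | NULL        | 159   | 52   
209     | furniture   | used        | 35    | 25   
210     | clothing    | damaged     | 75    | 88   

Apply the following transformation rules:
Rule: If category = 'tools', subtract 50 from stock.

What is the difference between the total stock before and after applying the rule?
150

Step 1: Original sum of stock = 445
Step 2: 3 records have category = 'tools'
Step 3: Each affected record changes by -50
Step 4: Total change = 3 × -50 = -150
Step 5: New sum = 445 + -150 = 295
Step 6: Difference = |295 - 445| = 150
        (Sum decreased by 150)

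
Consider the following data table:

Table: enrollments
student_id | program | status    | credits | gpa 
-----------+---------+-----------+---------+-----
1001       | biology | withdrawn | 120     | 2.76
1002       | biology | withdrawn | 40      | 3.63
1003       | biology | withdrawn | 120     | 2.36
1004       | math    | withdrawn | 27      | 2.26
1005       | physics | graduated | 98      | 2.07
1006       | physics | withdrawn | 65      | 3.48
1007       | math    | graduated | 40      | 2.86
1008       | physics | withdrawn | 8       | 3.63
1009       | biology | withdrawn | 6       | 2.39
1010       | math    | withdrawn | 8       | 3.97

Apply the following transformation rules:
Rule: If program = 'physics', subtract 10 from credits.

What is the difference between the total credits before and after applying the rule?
30

Step 1: Original sum of credits = 532
Step 2: 3 records have program = 'physics'
Step 3: Each affected record changes by -10
Step 4: Total change = 3 × -10 = -30
Step 5: New sum = 532 + -30 = 502
Step 6: Difference = |502 - 532| = 30
        (Sum decreased by 30)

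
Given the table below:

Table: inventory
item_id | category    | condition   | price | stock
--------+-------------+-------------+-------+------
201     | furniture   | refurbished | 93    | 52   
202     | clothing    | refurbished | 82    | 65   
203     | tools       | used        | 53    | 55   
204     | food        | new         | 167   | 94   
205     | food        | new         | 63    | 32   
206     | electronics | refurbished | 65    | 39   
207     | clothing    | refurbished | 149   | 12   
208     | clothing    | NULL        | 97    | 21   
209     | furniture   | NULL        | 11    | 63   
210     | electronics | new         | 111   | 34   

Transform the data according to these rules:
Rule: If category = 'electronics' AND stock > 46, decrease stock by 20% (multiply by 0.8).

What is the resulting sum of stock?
467

Step 1: Find records where category = 'electronics' AND stock > 46
Step 2: 0 records match, summing to 0
Step 3: After multiplier: 0 × 0.8 = 0.0
Step 4: Unaffected records sum: 467
Step 5: Final sum = 0.0 + 467 = 467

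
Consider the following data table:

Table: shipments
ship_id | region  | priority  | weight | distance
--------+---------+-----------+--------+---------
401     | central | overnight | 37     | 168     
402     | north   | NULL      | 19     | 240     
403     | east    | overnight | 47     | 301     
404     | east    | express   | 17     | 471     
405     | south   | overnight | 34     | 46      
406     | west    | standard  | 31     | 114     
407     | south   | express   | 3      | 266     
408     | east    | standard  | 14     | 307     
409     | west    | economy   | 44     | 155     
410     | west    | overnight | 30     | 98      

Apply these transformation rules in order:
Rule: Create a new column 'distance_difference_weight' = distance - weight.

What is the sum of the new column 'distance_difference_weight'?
1890

Step 1: For each record, compute distance - weight
Example calculations:
  168 - 37 = 131
  240 - 19 = 221
  301 - 47 = 254
  ...
Step 2: Sum all derived values
Step 3: Total = 1890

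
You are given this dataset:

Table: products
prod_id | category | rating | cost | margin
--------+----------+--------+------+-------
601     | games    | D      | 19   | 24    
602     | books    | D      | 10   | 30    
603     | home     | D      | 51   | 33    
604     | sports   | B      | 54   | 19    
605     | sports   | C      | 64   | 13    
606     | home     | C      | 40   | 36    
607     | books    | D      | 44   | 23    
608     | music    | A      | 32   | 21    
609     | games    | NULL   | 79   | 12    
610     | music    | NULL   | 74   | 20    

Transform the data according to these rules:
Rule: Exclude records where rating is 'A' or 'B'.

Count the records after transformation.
8

Step 1: Count records to exclude
  - 1 (A) + 1 (B) = 2 records
Step 2: Total records: 10
Step 3: Remaining = 10 - 2 = 8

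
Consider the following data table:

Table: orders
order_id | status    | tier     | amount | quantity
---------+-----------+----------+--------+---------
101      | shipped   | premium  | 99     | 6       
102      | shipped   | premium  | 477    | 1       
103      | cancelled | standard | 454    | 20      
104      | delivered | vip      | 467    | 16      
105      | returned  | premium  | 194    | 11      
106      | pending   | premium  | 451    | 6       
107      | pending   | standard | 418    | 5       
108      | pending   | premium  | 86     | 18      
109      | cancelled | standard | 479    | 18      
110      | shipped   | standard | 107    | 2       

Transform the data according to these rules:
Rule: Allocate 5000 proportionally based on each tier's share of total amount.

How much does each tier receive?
premium: 2021.97, standard: 2255.57, vip: 722.46

Step 1: Calculate total amount = 3232
Step 2: Calculate each tier's proportion:
  premium: 1307/3232 = 40.44% → 2021.97
  standard: 1458/3232 = 45.11% → 2255.57
  vip: 467/3232 = 14.45% → 722.46
Step 3: Verify: sum of allocations ≈ 5000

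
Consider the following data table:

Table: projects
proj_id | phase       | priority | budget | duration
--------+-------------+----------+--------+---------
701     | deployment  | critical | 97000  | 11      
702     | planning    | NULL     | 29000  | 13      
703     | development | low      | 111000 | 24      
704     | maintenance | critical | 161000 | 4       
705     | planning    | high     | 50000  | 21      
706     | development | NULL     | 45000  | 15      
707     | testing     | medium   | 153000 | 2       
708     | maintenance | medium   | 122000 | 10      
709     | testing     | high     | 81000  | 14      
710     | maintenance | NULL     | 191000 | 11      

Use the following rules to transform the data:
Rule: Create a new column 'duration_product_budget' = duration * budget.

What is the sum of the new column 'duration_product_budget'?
11238000

Step 1: For each record, compute duration * budget
Example calculations:
  11 * 97000 = 1067000
  13 * 29000 = 377000
  24 * 111000 = 2664000
  ...
Step 2: Sum all derived values
Step 3: Total = 11238000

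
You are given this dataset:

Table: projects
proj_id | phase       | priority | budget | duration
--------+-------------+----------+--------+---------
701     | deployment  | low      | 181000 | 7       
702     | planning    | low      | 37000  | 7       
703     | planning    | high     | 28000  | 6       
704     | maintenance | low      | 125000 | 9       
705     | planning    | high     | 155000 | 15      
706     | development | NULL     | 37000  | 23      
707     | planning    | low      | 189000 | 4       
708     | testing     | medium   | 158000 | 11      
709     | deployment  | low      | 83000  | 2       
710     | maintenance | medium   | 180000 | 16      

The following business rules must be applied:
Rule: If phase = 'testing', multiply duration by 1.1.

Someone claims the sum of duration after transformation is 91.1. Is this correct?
No, the correct result is 101.1.

Step 1: Calculate the correct sum after transformation
Step 2: Apply multiplier 1.1 to records where phase = 'testing'
Step 3: Correct result = 101.1
Step 4: Claimed result = 91.1
Step 5: 101.1 ≠ 91.1
Conclusion: The claimed result is incorrect. The correct answer is 101.1.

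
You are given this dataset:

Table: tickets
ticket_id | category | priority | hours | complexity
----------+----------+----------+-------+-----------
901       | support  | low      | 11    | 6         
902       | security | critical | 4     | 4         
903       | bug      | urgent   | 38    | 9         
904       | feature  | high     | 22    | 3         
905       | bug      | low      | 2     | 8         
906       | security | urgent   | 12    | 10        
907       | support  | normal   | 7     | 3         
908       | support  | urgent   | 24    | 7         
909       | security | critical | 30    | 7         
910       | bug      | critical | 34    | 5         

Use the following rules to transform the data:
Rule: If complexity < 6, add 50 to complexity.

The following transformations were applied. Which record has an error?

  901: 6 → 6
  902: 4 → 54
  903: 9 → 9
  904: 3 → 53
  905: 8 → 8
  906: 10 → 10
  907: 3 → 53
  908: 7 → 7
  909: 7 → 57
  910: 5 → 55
Record 909 has an error. The correct transformed value should be 7, not 57.

Step 1: Check each record against the rule
Step 2: Record 909 has complexity = 7
Step 3: Since 7 >= 6, the bonus should not have been applied
Step 4: Correct value = 7, but claimed value = 57
Conclusion: Record 909 has the error.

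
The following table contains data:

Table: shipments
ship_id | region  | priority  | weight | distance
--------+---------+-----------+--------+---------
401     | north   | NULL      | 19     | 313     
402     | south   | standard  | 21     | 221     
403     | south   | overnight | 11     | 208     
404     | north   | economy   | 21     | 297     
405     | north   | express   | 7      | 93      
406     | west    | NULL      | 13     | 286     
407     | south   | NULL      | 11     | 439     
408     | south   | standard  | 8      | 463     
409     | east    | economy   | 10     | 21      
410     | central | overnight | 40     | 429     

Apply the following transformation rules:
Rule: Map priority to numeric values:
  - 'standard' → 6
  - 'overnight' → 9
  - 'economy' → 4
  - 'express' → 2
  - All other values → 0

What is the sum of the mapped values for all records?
40

Step 1: Apply mapping to each record
Step 2: Count by status:
  'standard': 2 records × 6 = 12
  'overnight': 2 records × 9 = 18
  'economy': 2 records × 4 = 8
  'express': 1 records × 2 = 2
Step 3: Sum all mapped values = 40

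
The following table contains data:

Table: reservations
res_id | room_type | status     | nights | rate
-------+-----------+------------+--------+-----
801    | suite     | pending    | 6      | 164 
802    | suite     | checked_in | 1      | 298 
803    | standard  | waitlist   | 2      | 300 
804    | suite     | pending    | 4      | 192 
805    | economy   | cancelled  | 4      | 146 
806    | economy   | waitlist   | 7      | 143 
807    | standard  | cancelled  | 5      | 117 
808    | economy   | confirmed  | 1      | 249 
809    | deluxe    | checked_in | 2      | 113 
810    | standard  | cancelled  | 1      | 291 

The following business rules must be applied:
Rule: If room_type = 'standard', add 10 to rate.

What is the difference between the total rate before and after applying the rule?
30

Step 1: Original sum of rate = 2013
Step 2: 3 records have room_type = 'standard'
Step 3: Each affected record changes by 10
Step 4: Total change = 3 × 10 = 30
Step 5: New sum = 2013 + 30 = 2043
Step 6: Difference = |2043 - 2013| = 30
        (Sum increased by 30)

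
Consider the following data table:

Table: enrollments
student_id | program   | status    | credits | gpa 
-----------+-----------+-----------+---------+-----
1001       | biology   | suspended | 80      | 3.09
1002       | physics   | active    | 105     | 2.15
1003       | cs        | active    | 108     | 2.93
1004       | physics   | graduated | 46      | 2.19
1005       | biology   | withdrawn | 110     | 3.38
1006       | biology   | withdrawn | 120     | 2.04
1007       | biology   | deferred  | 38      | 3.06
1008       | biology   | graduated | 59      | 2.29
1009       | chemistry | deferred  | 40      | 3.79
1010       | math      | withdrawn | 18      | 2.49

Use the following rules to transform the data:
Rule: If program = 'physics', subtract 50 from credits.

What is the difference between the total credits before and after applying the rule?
100

Step 1: Original sum of credits = 724
Step 2: 2 records have program = 'physics'
Step 3: Each affected record changes by -50
Step 4: Total change = 2 × -50 = -100
Step 5: New sum = 724 + -100 = 624
Step 6: Difference = |624 - 724| = 100
        (Sum decreased by 100)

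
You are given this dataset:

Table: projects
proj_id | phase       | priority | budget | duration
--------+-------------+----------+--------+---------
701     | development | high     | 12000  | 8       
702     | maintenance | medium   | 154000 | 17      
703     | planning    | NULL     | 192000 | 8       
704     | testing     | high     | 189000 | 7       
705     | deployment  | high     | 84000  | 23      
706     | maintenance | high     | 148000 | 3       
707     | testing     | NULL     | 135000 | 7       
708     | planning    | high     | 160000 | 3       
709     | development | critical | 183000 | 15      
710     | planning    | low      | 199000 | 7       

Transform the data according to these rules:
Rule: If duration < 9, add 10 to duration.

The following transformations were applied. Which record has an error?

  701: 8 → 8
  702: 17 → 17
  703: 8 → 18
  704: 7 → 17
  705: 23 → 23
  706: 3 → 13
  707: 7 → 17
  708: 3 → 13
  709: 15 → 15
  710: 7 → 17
Record 701 has an error. The correct transformed value should be 18, not 8.

Step 1: Check each record against the rule
Step 2: Record 701 has duration = 8
Step 3: Since 8 < 9, the bonus should have been applied
Step 4: Correct value = 18, but claimed value = 8
Conclusion: Record 701 has the error.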